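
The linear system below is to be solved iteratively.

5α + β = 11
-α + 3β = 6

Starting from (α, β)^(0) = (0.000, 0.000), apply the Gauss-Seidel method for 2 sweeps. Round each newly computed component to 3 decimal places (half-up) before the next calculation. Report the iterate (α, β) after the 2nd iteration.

Iteration 1:
  α = (11 - (1)·0.000) / (5) = 2.200
  β = (6 - (-1)·2.200) / (3) = 2.733
Iteration 2:
  α = (11 - (1)·2.733) / (5) = 1.653
  β = (6 - (-1)·1.653) / (3) = 2.551

(1.653, 2.551)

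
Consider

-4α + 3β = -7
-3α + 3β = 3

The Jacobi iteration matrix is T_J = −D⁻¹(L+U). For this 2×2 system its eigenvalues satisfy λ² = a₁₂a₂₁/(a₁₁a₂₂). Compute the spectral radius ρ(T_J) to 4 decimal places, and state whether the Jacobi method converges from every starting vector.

0.8660

a₁₂a₂₁/(a₁₁a₂₂) = (3)·(-3) / ((-4)·(3)) = 0.750000
ρ = √|0.750000| = √0.750000 = 0.8660
ρ < 1, so Jacobi converges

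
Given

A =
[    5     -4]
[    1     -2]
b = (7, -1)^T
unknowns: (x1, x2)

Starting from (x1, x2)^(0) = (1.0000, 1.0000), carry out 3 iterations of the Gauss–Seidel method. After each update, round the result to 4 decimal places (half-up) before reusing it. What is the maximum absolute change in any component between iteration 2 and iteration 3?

Iteration 1:
  x1 = (7 - (-4)·1.0000) / (5) = 2.2000
  x2 = (-1 - (1)·2.2000) / (-2) = 1.6000
Iteration 2:
  x1 = (7 - (-4)·1.6000) / (5) = 2.6800
  x2 = (-1 - (1)·2.6800) / (-2) = 1.8400
Iteration 3:
  x1 = (7 - (-4)·1.8400) / (5) = 2.8720
  x2 = (-1 - (1)·2.8720) / (-2) = 1.9360
Change: (0.1920, 0.0960) → max |·| = 0.1920

0.1920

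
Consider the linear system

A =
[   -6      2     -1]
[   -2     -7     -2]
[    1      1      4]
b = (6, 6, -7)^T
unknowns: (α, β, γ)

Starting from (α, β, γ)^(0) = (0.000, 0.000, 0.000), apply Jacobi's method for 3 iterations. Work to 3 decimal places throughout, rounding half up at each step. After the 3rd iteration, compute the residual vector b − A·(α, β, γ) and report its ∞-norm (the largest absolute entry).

0.074

Iteration 1:
  α = (6 - (2)·0.000 - (-1)·0.000) / (-6) = -1.000
  β = (6 - (-2)·0.000 - (-2)·0.000) / (-7) = -0.857
  γ = (-7 - (1)·0.000 - (1)·0.000) / (4) = -1.750
Iteration 2:
  α = (6 - (2)·-0.857 - (-1)·-1.750) / (-6) = -0.994
  β = (6 - (-2)·-1.000 - (-2)·-1.750) / (-7) = -0.071
  γ = (-7 - (1)·-1.000 - (1)·-0.857) / (4) = -1.286
Iteration 3:
  α = (6 - (2)·-0.071 - (-1)·-1.286) / (-6) = -0.809
  β = (6 - (-2)·-0.994 - (-2)·-1.286) / (-7) = -0.206
  γ = (-7 - (1)·-0.994 - (1)·-0.071) / (4) = -1.484
Residual b − A·x = (0.074, -0.028, -0.049); ∞-norm = 0.074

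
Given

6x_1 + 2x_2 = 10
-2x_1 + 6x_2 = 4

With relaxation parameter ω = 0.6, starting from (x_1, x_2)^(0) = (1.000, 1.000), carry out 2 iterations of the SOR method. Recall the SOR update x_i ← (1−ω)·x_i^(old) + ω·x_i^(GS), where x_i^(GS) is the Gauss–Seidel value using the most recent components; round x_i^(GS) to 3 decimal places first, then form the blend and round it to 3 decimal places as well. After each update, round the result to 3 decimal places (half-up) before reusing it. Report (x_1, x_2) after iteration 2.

(1.272, 1.071)

Iteration 1:
  x_1: GS value = (10 - (2)·1.000) / (6) = 1.333;  x_1 ← (1−ω)·1.000 + ω·1.333 = 1.200
  x_2: GS value = (4 - (-2)·1.200) / (6) = 1.067;  x_2 ← (1−ω)·1.000 + ω·1.067 = 1.040
Iteration 2:
  x_1: GS value = (10 - (2)·1.040) / (6) = 1.320;  x_1 ← (1−ω)·1.200 + ω·1.320 = 1.272
  x_2: GS value = (4 - (-2)·1.272) / (6) = 1.091;  x_2 ← (1−ω)·1.040 + ω·1.091 = 1.071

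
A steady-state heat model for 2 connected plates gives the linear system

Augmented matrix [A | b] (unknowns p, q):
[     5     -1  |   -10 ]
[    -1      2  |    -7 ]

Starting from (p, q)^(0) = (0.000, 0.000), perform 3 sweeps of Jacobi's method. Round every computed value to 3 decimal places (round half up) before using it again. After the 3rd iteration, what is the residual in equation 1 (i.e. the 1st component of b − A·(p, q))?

Iteration 1:
  p = (-10 - (-1)·0.000) / (5) = -2.000
  q = (-7 - (-1)·0.000) / (2) = -3.500
Iteration 2:
  p = (-10 - (-1)·-3.500) / (5) = -2.700
  q = (-7 - (-1)·-2.000) / (2) = -4.500
Iteration 3:
  p = (-10 - (-1)·-4.500) / (5) = -2.900
  q = (-7 - (-1)·-2.700) / (2) = -4.850
Residual b − A·x = (-0.350, -0.200)

-0.350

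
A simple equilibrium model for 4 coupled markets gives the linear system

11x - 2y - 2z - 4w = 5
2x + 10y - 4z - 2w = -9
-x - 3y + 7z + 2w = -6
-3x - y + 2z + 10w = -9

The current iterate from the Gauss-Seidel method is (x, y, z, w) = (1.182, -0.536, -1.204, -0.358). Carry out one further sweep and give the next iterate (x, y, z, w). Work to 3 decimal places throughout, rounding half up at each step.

(0.008, -1.455, -1.377, -0.768)

One sweep:
  x = (5 - (-2)·-0.536 - (-2)·-1.204 - (-4)·-0.358) / (11) = 0.008
  y = (-9 - (2)·0.008 - (-4)·-1.204 - (-2)·-0.358) / (10) = -1.455
  z = (-6 - (-1)·0.008 - (-3)·-1.455 - (2)·-0.358) / (7) = -1.377
  w = (-9 - (-3)·0.008 - (-1)·-1.455 - (2)·-1.377) / (10) = -0.768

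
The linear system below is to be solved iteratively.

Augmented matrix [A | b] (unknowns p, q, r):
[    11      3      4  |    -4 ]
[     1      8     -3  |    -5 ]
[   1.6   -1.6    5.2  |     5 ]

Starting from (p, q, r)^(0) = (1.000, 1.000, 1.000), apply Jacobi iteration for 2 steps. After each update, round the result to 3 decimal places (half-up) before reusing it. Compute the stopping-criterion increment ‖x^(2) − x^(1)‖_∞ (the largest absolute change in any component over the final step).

0.389

Iteration 1:
  p = (-4 - (3)·1.000 - (4)·1.000) / (11) = -1.000
  q = (-5 - (1)·1.000 - (-3)·1.000) / (8) = -0.375
  r = (5 - (1.6)·1.000 - (-1.6)·1.000) / (5.2) = 0.962
Iteration 2:
  p = (-4 - (3)·-0.375 - (4)·0.962) / (11) = -0.611
  q = (-5 - (1)·-1.000 - (-3)·0.962) / (8) = -0.139
  r = (5 - (1.6)·-1.000 - (-1.6)·-0.375) / (5.2) = 1.154
Change: (0.389, 0.236, 0.192) → max |·| = 0.389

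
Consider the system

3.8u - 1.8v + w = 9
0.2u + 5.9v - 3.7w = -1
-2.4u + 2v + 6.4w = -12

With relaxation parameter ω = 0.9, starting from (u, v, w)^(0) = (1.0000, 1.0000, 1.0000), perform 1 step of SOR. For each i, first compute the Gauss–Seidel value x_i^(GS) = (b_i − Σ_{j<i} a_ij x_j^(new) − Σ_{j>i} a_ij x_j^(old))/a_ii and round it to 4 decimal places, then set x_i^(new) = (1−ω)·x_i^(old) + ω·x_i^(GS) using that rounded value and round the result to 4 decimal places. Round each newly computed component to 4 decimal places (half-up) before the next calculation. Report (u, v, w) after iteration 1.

(2.4210, 0.4380, -0.8936)

Iteration 1:
  u: GS value = (9 - (-1.8)·1.0000 - (1)·1.0000) / (3.8) = 2.5789;  u ← (1−ω)·1.0000 + ω·2.5789 = 2.4210
  v: GS value = (-1 - (0.2)·2.4210 - (-3.7)·1.0000) / (5.9) = 0.3756;  v ← (1−ω)·1.0000 + ω·0.3756 = 0.4380
  w: GS value = (-12 - (-2.4)·2.4210 - (2)·0.4380) / (6.4) = -1.1040;  w ← (1−ω)·1.0000 + ω·-1.1040 = -0.8936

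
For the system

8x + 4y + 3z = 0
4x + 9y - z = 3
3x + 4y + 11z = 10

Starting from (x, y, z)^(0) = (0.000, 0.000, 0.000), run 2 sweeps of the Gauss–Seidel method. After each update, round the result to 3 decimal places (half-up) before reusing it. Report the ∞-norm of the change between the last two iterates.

0.462

Iteration 1:
  x = (0 - (4)·0.000 - (3)·0.000) / (8) = 0.000
  y = (3 - (4)·0.000 - (-1)·0.000) / (9) = 0.333
  z = (10 - (3)·0.000 - (4)·0.333) / (11) = 0.788
Iteration 2:
  x = (0 - (4)·0.333 - (3)·0.788) / (8) = -0.462
  y = (3 - (4)·-0.462 - (-1)·0.788) / (9) = 0.626
  z = (10 - (3)·-0.462 - (4)·0.626) / (11) = 0.807
Change: (-0.462, 0.293, 0.019) → max |·| = 0.462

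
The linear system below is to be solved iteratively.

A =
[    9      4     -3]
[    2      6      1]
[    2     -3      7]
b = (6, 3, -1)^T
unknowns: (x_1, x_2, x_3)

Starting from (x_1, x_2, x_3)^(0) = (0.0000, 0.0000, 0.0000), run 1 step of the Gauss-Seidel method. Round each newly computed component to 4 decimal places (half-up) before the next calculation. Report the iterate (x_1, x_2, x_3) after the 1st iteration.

Iteration 1:
  x_1 = (6 - (4)·0.0000 - (-3)·0.0000) / (9) = 0.6667
  x_2 = (3 - (2)·0.6667 - (1)·0.0000) / (6) = 0.2778
  x_3 = (-1 - (2)·0.6667 - (-3)·0.2778) / (7) = -0.2143

(0.6667, 0.2778, -0.2143)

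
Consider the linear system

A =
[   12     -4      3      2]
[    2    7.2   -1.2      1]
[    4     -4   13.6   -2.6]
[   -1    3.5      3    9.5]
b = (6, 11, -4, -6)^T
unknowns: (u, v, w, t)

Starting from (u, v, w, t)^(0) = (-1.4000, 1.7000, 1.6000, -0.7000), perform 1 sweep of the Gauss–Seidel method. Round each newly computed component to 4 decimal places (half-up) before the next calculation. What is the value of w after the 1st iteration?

Iteration 1:
  u = (6 - (-4)·1.7000 - (3)·1.6000 - (2)·-0.7000) / (12) = 0.7833
  v = (11 - (2)·0.7833 - (-1.2)·1.6000 - (1)·-0.7000) / (7.2) = 1.6741
  w = (-4 - (4)·0.7833 - (-4)·1.6741 - (-2.6)·-0.7000) / (13.6) = -0.1659
  t = (-6 - (-1)·0.7833 - (3.5)·1.6741 - (3)·-0.1659) / (9.5) = -1.1135

-0.1659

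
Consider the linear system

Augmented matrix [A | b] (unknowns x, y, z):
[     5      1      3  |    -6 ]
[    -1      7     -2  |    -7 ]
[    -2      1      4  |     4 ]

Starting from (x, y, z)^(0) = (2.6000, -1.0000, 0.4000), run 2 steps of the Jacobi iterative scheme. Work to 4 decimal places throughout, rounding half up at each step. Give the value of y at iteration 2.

Iteration 1:
  x = (-6 - (1)·-1.0000 - (3)·0.4000) / (5) = -1.2400
  y = (-7 - (-1)·2.6000 - (-2)·0.4000) / (7) = -0.5143
  z = (4 - (-2)·2.6000 - (1)·-1.0000) / (4) = 2.5500
Iteration 2:
  x = (-6 - (1)·-0.5143 - (3)·2.5500) / (5) = -2.6271
  y = (-7 - (-1)·-1.2400 - (-2)·2.5500) / (7) = -0.4486
  z = (4 - (-2)·-1.2400 - (1)·-0.5143) / (4) = 0.5086

-0.4486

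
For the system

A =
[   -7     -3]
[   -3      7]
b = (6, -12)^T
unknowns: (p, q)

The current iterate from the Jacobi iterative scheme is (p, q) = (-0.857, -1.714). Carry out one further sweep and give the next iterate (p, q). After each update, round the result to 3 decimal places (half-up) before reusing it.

One sweep:
  p = (6 - (-3)·-1.714) / (-7) = -0.123
  q = (-12 - (-3)·-0.857) / (7) = -2.082

(-0.123, -2.082)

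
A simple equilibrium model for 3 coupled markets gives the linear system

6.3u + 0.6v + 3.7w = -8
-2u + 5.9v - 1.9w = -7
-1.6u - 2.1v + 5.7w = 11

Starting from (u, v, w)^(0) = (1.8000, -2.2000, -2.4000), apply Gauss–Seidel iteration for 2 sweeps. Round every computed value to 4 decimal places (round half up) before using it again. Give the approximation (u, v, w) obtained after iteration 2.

Iteration 1:
  u = (-8 - (0.6)·-2.2000 - (3.7)·-2.4000) / (6.3) = 0.3492
  v = (-7 - (-2)·0.3492 - (-1.9)·-2.4000) / (5.9) = -1.8409
  w = (11 - (-1.6)·0.3492 - (-2.1)·-1.8409) / (5.7) = 1.3496
Iteration 2:
  u = (-8 - (0.6)·-1.8409 - (3.7)·1.3496) / (6.3) = -1.8871
  v = (-7 - (-2)·-1.8871 - (-1.9)·1.3496) / (5.9) = -1.3915
  w = (11 - (-1.6)·-1.8871 - (-2.1)·-1.3915) / (5.7) = 0.8875

(-1.8871, -1.3915, 0.8875)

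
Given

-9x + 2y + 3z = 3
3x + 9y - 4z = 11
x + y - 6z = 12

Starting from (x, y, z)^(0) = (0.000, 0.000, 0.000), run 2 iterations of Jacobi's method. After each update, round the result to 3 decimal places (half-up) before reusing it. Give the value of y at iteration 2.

Iteration 1:
  x = (3 - (2)·0.000 - (3)·0.000) / (-9) = -0.333
  y = (11 - (3)·0.000 - (-4)·0.000) / (9) = 1.222
  z = (12 - (1)·0.000 - (1)·0.000) / (-6) = -2.000
Iteration 2:
  x = (3 - (2)·1.222 - (3)·-2.000) / (-9) = -0.728
  y = (11 - (3)·-0.333 - (-4)·-2.000) / (9) = 0.444
  z = (12 - (1)·-0.333 - (1)·1.222) / (-6) = -1.852

0.444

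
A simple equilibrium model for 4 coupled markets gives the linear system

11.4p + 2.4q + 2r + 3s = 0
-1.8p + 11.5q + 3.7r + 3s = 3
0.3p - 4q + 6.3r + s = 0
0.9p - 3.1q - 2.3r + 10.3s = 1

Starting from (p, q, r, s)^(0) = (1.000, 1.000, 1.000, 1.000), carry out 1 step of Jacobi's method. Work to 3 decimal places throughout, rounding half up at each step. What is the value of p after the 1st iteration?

-0.649

Iteration 1:
  p = (0 - (2.4)·1.000 - (2)·1.000 - (3)·1.000) / (11.4) = -0.649
  q = (3 - (-1.8)·1.000 - (3.7)·1.000 - (3)·1.000) / (11.5) = -0.165
  r = (0 - (0.3)·1.000 - (-4)·1.000 - (1)·1.000) / (6.3) = 0.429
  s = (1 - (0.9)·1.000 - (-3.1)·1.000 - (-2.3)·1.000) / (10.3) = 0.534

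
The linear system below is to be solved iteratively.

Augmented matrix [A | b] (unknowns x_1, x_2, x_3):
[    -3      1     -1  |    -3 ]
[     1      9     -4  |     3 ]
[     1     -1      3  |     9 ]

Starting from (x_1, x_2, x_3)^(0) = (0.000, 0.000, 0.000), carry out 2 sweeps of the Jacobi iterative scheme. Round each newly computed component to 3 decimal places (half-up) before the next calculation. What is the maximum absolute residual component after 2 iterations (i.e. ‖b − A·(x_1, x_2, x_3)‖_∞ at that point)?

2.111

Iteration 1:
  x_1 = (-3 - (1)·0.000 - (-1)·0.000) / (-3) = 1.000
  x_2 = (3 - (1)·0.000 - (-4)·0.000) / (9) = 0.333
  x_3 = (9 - (1)·0.000 - (-1)·0.000) / (3) = 3.000
Iteration 2:
  x_1 = (-3 - (1)·0.333 - (-1)·3.000) / (-3) = 0.111
  x_2 = (3 - (1)·1.000 - (-4)·3.000) / (9) = 1.556
  x_3 = (9 - (1)·1.000 - (-1)·0.333) / (3) = 2.778
Residual b − A·x = (-1.445, -0.003, 2.111); ∞-norm = 2.111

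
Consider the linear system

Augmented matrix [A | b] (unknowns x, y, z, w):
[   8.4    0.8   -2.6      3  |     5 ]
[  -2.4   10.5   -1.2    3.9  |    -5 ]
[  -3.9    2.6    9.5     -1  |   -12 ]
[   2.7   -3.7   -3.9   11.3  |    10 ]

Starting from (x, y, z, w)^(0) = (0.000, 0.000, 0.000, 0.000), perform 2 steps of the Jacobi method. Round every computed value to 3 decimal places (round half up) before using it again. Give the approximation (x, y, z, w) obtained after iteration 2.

Iteration 1:
  x = (5 - (0.8)·0.000 - (-2.6)·0.000 - (3)·0.000) / (8.4) = 0.595
  y = (-5 - (-2.4)·0.000 - (-1.2)·0.000 - (3.9)·0.000) / (10.5) = -0.476
  z = (-12 - (-3.9)·0.000 - (2.6)·0.000 - (-1)·0.000) / (9.5) = -1.263
  w = (10 - (2.7)·0.000 - (-3.7)·0.000 - (-3.9)·0.000) / (11.3) = 0.885
Iteration 2:
  x = (5 - (0.8)·-0.476 - (-2.6)·-1.263 - (3)·0.885) / (8.4) = -0.066
  y = (-5 - (-2.4)·0.595 - (-1.2)·-1.263 - (3.9)·0.885) / (10.5) = -0.813
  z = (-12 - (-3.9)·0.595 - (2.6)·-0.476 - (-1)·0.885) / (9.5) = -0.795
  w = (10 - (2.7)·0.595 - (-3.7)·-0.476 - (-3.9)·-1.263) / (11.3) = 0.151

(-0.066, -0.813, -0.795, 0.151)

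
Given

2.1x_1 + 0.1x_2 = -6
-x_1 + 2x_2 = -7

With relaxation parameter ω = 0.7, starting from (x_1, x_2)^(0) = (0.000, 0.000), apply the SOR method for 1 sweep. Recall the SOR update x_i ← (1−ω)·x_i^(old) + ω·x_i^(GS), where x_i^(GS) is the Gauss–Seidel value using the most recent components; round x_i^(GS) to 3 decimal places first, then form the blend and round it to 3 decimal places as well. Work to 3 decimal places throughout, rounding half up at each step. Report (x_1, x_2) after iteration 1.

(-2.000, -3.150)

Iteration 1:
  x_1: GS value = (-6 - (0.1)·0.000) / (2.1) = -2.857;  x_1 ← (1−ω)·0.000 + ω·-2.857 = -2.000
  x_2: GS value = (-7 - (-1)·-2.000) / (2) = -4.500;  x_2 ← (1−ω)·0.000 + ω·-4.500 = -3.150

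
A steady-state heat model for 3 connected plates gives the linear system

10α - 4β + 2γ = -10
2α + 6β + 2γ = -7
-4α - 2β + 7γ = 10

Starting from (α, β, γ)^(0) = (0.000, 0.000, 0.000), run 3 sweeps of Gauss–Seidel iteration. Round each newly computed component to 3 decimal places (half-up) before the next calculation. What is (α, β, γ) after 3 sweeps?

Iteration 1:
  α = (-10 - (-4)·0.000 - (2)·0.000) / (10) = -1.000
  β = (-7 - (2)·-1.000 - (2)·0.000) / (6) = -0.833
  γ = (10 - (-4)·-1.000 - (-2)·-0.833) / (7) = 0.619
Iteration 2:
  α = (-10 - (-4)·-0.833 - (2)·0.619) / (10) = -1.457
  β = (-7 - (2)·-1.457 - (2)·0.619) / (6) = -0.887
  γ = (10 - (-4)·-1.457 - (-2)·-0.887) / (7) = 0.343
Iteration 3:
  α = (-10 - (-4)·-0.887 - (2)·0.343) / (10) = -1.423
  β = (-7 - (2)·-1.423 - (2)·0.343) / (6) = -0.807
  γ = (10 - (-4)·-1.423 - (-2)·-0.807) / (7) = 0.385

(-1.423, -0.807, 0.385)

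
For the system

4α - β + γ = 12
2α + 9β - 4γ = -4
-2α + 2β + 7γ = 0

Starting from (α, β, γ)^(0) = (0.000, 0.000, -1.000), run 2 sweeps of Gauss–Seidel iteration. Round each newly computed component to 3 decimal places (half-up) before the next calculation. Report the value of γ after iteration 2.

0.736

Iteration 1:
  α = (12 - (-1)·0.000 - (1)·-1.000) / (4) = 3.250
  β = (-4 - (2)·3.250 - (-4)·-1.000) / (9) = -1.611
  γ = (0 - (-2)·3.250 - (2)·-1.611) / (7) = 1.389
Iteration 2:
  α = (12 - (-1)·-1.611 - (1)·1.389) / (4) = 2.250
  β = (-4 - (2)·2.250 - (-4)·1.389) / (9) = -0.327
  γ = (0 - (-2)·2.250 - (2)·-0.327) / (7) = 0.736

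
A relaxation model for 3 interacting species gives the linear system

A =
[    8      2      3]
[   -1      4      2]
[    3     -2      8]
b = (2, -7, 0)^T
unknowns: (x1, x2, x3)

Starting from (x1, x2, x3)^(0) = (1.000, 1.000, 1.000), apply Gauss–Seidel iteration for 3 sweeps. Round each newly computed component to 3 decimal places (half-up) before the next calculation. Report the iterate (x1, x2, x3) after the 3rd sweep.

(0.830, -1.195, -0.610)

Iteration 1:
  x1 = (2 - (2)·1.000 - (3)·1.000) / (8) = -0.375
  x2 = (-7 - (-1)·-0.375 - (2)·1.000) / (4) = -2.344
  x3 = (0 - (3)·-0.375 - (-2)·-2.344) / (8) = -0.445
Iteration 2:
  x1 = (2 - (2)·-2.344 - (3)·-0.445) / (8) = 1.003
  x2 = (-7 - (-1)·1.003 - (2)·-0.445) / (4) = -1.277
  x3 = (0 - (3)·1.003 - (-2)·-1.277) / (8) = -0.695
Iteration 3:
  x1 = (2 - (2)·-1.277 - (3)·-0.695) / (8) = 0.830
  x2 = (-7 - (-1)·0.830 - (2)·-0.695) / (4) = -1.195
  x3 = (0 - (3)·0.830 - (-2)·-1.195) / (8) = -0.610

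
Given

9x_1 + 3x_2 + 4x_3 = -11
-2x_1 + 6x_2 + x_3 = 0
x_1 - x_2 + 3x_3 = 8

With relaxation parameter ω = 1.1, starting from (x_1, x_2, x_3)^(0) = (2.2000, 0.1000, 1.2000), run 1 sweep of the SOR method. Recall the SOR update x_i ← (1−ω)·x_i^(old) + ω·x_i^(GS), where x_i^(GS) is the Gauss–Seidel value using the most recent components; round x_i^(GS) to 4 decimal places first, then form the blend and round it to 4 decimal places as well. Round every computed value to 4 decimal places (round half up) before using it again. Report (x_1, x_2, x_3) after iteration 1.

Iteration 1:
  x_1: GS value = (-11 - (3)·0.1000 - (4)·1.2000) / (9) = -1.7889;  x_1 ← (1−ω)·2.2000 + ω·-1.7889 = -2.1878
  x_2: GS value = (0 - (-2)·-2.1878 - (1)·1.2000) / (6) = -0.9293;  x_2 ← (1−ω)·0.1000 + ω·-0.9293 = -1.0322
  x_3: GS value = (8 - (1)·-2.1878 - (-1)·-1.0322) / (3) = 3.0519;  x_3 ← (1−ω)·1.2000 + ω·3.0519 = 3.2371

(-2.1878, -1.0322, 3.2371)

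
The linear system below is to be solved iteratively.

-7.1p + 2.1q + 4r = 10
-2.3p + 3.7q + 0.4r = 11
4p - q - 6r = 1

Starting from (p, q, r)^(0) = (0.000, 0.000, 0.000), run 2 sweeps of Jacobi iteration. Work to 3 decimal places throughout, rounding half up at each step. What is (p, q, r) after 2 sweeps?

Iteration 1:
  p = (10 - (2.1)·0.000 - (4)·0.000) / (-7.1) = -1.408
  q = (11 - (-2.3)·0.000 - (0.4)·0.000) / (3.7) = 2.973
  r = (1 - (4)·0.000 - (-1)·0.000) / (-6) = -0.167
Iteration 2:
  p = (10 - (2.1)·2.973 - (4)·-0.167) / (-7.1) = -0.623
  q = (11 - (-2.3)·-1.408 - (0.4)·-0.167) / (3.7) = 2.116
  r = (1 - (4)·-1.408 - (-1)·2.973) / (-6) = -1.601

(-0.623, 2.116, -1.601)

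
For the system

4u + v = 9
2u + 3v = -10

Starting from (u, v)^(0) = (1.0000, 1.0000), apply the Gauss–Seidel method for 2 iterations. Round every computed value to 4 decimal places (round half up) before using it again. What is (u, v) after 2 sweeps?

(3.4167, -5.6111)

Iteration 1:
  u = (9 - (1)·1.0000) / (4) = 2.0000
  v = (-10 - (2)·2.0000) / (3) = -4.6667
Iteration 2:
  u = (9 - (1)·-4.6667) / (4) = 3.4167
  v = (-10 - (2)·3.4167) / (3) = -5.6111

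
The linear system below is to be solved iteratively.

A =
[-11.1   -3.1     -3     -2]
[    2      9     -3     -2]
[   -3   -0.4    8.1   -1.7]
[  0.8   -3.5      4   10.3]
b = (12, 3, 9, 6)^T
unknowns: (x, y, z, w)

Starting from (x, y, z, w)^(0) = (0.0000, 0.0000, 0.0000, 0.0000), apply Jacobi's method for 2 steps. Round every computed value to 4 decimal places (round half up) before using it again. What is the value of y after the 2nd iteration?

Iteration 1:
  x = (12 - (-3.1)·0.0000 - (-3)·0.0000 - (-2)·0.0000) / (-11.1) = -1.0811
  y = (3 - (2)·0.0000 - (-3)·0.0000 - (-2)·0.0000) / (9) = 0.3333
  z = (9 - (-3)·0.0000 - (-0.4)·0.0000 - (-1.7)·0.0000) / (8.1) = 1.1111
  w = (6 - (0.8)·0.0000 - (-3.5)·0.0000 - (4)·0.0000) / (10.3) = 0.5825
Iteration 2:
  x = (12 - (-3.1)·0.3333 - (-3)·1.1111 - (-2)·0.5825) / (-11.1) = -1.5794
  y = (3 - (2)·-1.0811 - (-3)·1.1111 - (-2)·0.5825) / (9) = 1.0734
  z = (9 - (-3)·-1.0811 - (-0.4)·0.3333 - (-1.7)·0.5825) / (8.1) = 0.8494
  w = (6 - (0.8)·-1.0811 - (-3.5)·0.3333 - (4)·1.1111) / (10.3) = 0.3483

1.0734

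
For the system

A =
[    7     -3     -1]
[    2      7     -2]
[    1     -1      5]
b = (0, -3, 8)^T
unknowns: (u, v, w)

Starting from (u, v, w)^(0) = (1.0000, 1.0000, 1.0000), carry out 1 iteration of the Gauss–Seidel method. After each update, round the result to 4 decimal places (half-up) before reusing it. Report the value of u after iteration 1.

0.5714

Iteration 1:
  u = (0 - (-3)·1.0000 - (-1)·1.0000) / (7) = 0.5714
  v = (-3 - (2)·0.5714 - (-2)·1.0000) / (7) = -0.3061
  w = (8 - (1)·0.5714 - (-1)·-0.3061) / (5) = 1.4245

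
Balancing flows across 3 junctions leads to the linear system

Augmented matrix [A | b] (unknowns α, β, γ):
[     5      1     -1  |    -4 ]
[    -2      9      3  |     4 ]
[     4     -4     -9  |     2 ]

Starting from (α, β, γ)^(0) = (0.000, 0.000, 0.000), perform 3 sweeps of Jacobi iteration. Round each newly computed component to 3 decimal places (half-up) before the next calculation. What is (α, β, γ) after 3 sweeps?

(-1.023, 0.495, -0.788)

Iteration 1:
  α = (-4 - (1)·0.000 - (-1)·0.000) / (5) = -0.800
  β = (4 - (-2)·0.000 - (3)·0.000) / (9) = 0.444
  γ = (2 - (4)·0.000 - (-4)·0.000) / (-9) = -0.222
Iteration 2:
  α = (-4 - (1)·0.444 - (-1)·-0.222) / (5) = -0.933
  β = (4 - (-2)·-0.800 - (3)·-0.222) / (9) = 0.341
  γ = (2 - (4)·-0.800 - (-4)·0.444) / (-9) = -0.775
Iteration 3:
  α = (-4 - (1)·0.341 - (-1)·-0.775) / (5) = -1.023
  β = (4 - (-2)·-0.933 - (3)·-0.775) / (9) = 0.495
  γ = (2 - (4)·-0.933 - (-4)·0.341) / (-9) = -0.788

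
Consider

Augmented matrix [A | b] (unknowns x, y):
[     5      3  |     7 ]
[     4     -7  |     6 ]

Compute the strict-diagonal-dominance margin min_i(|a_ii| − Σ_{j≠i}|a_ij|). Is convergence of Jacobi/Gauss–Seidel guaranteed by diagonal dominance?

2

row 1: |5| − (3) = 2
row 2: |-7| − (4) = 3
minimum over rows = 2 → strictly diagonally dominant (convergence guaranteed)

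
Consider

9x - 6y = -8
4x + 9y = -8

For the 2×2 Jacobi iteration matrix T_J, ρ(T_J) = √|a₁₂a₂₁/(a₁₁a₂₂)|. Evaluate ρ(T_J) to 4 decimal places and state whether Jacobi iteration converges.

0.5443

a₁₂a₂₁/(a₁₁a₂₂) = (-6)·(4) / ((9)·(9)) = -0.296296
ρ = √|-0.296296| = √0.296296 = 0.5443
ρ < 1, so Jacobi converges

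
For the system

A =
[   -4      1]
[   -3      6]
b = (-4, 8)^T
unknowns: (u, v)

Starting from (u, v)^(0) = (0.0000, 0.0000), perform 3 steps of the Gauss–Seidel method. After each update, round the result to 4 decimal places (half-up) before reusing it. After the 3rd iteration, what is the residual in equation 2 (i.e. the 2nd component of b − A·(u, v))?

Iteration 1:
  u = (-4 - (1)·0.0000) / (-4) = 1.0000
  v = (8 - (-3)·1.0000) / (6) = 1.8333
Iteration 2:
  u = (-4 - (1)·1.8333) / (-4) = 1.4583
  v = (8 - (-3)·1.4583) / (6) = 2.0625
Iteration 3:
  u = (-4 - (1)·2.0625) / (-4) = 1.5156
  v = (8 - (-3)·1.5156) / (6) = 2.0911
Residual b − A·x = (-0.0287, 0.0002)

0.0002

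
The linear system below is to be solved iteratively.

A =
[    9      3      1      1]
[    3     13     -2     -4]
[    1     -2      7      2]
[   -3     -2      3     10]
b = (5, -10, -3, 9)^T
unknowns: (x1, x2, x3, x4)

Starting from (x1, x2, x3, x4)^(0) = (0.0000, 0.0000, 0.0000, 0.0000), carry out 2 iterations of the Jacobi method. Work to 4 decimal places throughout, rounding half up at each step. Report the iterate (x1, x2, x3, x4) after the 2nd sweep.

Iteration 1:
  x1 = (5 - (3)·0.0000 - (1)·0.0000 - (1)·0.0000) / (9) = 0.5556
  x2 = (-10 - (3)·0.0000 - (-2)·0.0000 - (-4)·0.0000) / (13) = -0.7692
  x3 = (-3 - (1)·0.0000 - (-2)·0.0000 - (2)·0.0000) / (7) = -0.4286
  x4 = (9 - (-3)·0.0000 - (-2)·0.0000 - (3)·0.0000) / (10) = 0.9000
Iteration 2:
  x1 = (5 - (3)·-0.7692 - (1)·-0.4286 - (1)·0.9000) / (9) = 0.7596
  x2 = (-10 - (3)·0.5556 - (-2)·-0.4286 - (-4)·0.9000) / (13) = -0.6865
  x3 = (-3 - (1)·0.5556 - (-2)·-0.7692 - (2)·0.9000) / (7) = -0.9849
  x4 = (9 - (-3)·0.5556 - (-2)·-0.7692 - (3)·-0.4286) / (10) = 1.0414

(0.7596, -0.6865, -0.9849, 1.0414)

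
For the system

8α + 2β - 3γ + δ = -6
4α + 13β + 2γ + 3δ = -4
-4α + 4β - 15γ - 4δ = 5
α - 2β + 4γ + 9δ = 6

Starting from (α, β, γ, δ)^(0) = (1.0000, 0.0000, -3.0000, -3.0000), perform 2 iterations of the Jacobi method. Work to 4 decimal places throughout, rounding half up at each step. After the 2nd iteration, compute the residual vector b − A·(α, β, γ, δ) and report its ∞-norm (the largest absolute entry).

2.2437

Iteration 1:
  α = (-6 - (2)·0.0000 - (-3)·-3.0000 - (1)·-3.0000) / (8) = -1.5000
  β = (-4 - (4)·1.0000 - (2)·-3.0000 - (3)·-3.0000) / (13) = 0.5385
  γ = (5 - (-4)·1.0000 - (4)·0.0000 - (-4)·-3.0000) / (-15) = 0.2000
  δ = (6 - (1)·1.0000 - (-2)·0.0000 - (4)·-3.0000) / (9) = 1.8889
Iteration 2:
  α = (-6 - (2)·0.5385 - (-3)·0.2000 - (1)·1.8889) / (8) = -1.0457
  β = (-4 - (4)·-1.5000 - (2)·0.2000 - (3)·1.8889) / (13) = -0.3128
  γ = (5 - (-4)·-1.5000 - (4)·0.5385 - (-4)·1.8889) / (-15) = -0.2934
  δ = (6 - (1)·-1.5000 - (-2)·0.5385 - (4)·0.2000) / (9) = 0.8641
Residual b − A·x = (1.2469, 2.2437, 1.1238, -0.1832); ∞-norm = 2.2437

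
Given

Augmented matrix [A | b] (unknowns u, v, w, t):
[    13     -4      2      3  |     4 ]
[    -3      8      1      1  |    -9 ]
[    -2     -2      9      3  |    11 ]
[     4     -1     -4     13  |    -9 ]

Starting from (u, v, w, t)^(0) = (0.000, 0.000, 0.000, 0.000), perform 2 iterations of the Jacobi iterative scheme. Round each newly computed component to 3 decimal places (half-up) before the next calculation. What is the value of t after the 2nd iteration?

Iteration 1:
  u = (4 - (-4)·0.000 - (2)·0.000 - (3)·0.000) / (13) = 0.308
  v = (-9 - (-3)·0.000 - (1)·0.000 - (1)·0.000) / (8) = -1.125
  w = (11 - (-2)·0.000 - (-2)·0.000 - (3)·0.000) / (9) = 1.222
  t = (-9 - (4)·0.000 - (-1)·0.000 - (-4)·0.000) / (13) = -0.692
Iteration 2:
  u = (4 - (-4)·-1.125 - (2)·1.222 - (3)·-0.692) / (13) = -0.067
  v = (-9 - (-3)·0.308 - (1)·1.222 - (1)·-0.692) / (8) = -1.076
  w = (11 - (-2)·0.308 - (-2)·-1.125 - (3)·-0.692) / (9) = 1.271
  t = (-9 - (4)·0.308 - (-1)·-1.125 - (-4)·1.222) / (13) = -0.498

-0.498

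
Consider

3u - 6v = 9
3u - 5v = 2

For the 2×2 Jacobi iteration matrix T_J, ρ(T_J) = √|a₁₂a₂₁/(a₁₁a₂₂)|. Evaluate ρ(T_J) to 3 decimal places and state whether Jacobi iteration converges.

a₁₂a₂₁/(a₁₁a₂₂) = (-6)·(3) / ((3)·(-5)) = 1.200000
ρ = √|1.200000| = √1.200000 = 1.095
ρ > 1, so Jacobi diverges

1.095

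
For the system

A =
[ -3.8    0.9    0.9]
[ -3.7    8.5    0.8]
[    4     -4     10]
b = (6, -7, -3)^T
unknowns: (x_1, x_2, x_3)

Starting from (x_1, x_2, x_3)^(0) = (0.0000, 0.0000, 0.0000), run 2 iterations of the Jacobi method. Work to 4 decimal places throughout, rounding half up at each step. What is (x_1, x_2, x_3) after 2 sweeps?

Iteration 1:
  x_1 = (6 - (0.9)·0.0000 - (0.9)·0.0000) / (-3.8) = -1.5789
  x_2 = (-7 - (-3.7)·0.0000 - (0.8)·0.0000) / (8.5) = -0.8235
  x_3 = (-3 - (4)·0.0000 - (-4)·0.0000) / (10) = -0.3000
Iteration 2:
  x_1 = (6 - (0.9)·-0.8235 - (0.9)·-0.3000) / (-3.8) = -1.8450
  x_2 = (-7 - (-3.7)·-1.5789 - (0.8)·-0.3000) / (8.5) = -1.4826
  x_3 = (-3 - (4)·-1.5789 - (-4)·-0.8235) / (10) = 0.0022

(-1.8450, -1.4826, 0.0022)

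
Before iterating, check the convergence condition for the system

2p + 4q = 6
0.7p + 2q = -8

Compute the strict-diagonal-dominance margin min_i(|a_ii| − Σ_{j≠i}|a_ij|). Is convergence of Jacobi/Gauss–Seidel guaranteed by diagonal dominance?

-2

row 1: |2| − (4) = -2
row 2: |2| − (0.7) = 1.3
minimum over rows = -2 → not strictly diagonally dominant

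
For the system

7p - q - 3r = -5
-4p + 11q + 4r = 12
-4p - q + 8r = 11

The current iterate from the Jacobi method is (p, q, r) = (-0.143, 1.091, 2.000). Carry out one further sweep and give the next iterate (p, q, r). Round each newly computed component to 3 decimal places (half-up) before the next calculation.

One sweep:
  p = (-5 - (-1)·1.091 - (-3)·2.000) / (7) = 0.299
  q = (12 - (-4)·-0.143 - (4)·2.000) / (11) = 0.312
  r = (11 - (-4)·-0.143 - (-1)·1.091) / (8) = 1.440

(0.299, 0.312, 1.440)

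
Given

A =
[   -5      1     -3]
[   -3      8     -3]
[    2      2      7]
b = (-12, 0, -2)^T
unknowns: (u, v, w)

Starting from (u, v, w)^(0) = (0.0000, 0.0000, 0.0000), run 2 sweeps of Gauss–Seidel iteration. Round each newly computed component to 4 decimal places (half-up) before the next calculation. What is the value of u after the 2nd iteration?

Iteration 1:
  u = (-12 - (1)·0.0000 - (-3)·0.0000) / (-5) = 2.4000
  v = (0 - (-3)·2.4000 - (-3)·0.0000) / (8) = 0.9000
  w = (-2 - (2)·2.4000 - (2)·0.9000) / (7) = -1.2286
Iteration 2:
  u = (-12 - (1)·0.9000 - (-3)·-1.2286) / (-5) = 3.3172
  v = (0 - (-3)·3.3172 - (-3)·-1.2286) / (8) = 0.7832
  w = (-2 - (2)·3.3172 - (2)·0.7832) / (7) = -1.4573

3.3172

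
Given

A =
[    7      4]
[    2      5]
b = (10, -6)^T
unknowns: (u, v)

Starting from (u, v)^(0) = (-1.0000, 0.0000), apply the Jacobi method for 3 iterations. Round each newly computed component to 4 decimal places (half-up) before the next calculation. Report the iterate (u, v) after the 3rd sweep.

(2.4408, -1.9543)

Iteration 1:
  u = (10 - (4)·0.0000) / (7) = 1.4286
  v = (-6 - (2)·-1.0000) / (5) = -0.8000
Iteration 2:
  u = (10 - (4)·-0.8000) / (7) = 1.8857
  v = (-6 - (2)·1.4286) / (5) = -1.7714
Iteration 3:
  u = (10 - (4)·-1.7714) / (7) = 2.4408
  v = (-6 - (2)·1.8857) / (5) = -1.9543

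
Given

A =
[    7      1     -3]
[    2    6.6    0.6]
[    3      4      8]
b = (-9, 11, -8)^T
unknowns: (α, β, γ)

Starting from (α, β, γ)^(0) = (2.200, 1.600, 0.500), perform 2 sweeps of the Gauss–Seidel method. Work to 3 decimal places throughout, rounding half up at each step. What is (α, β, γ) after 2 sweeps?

(-2.225, 2.479, -1.405)

Iteration 1:
  α = (-9 - (1)·1.600 - (-3)·0.500) / (7) = -1.300
  β = (11 - (2)·-1.300 - (0.6)·0.500) / (6.6) = 2.015
  γ = (-8 - (3)·-1.300 - (4)·2.015) / (8) = -1.520
Iteration 2:
  α = (-9 - (1)·2.015 - (-3)·-1.520) / (7) = -2.225
  β = (11 - (2)·-2.225 - (0.6)·-1.520) / (6.6) = 2.479
  γ = (-8 - (3)·-2.225 - (4)·2.479) / (8) = -1.405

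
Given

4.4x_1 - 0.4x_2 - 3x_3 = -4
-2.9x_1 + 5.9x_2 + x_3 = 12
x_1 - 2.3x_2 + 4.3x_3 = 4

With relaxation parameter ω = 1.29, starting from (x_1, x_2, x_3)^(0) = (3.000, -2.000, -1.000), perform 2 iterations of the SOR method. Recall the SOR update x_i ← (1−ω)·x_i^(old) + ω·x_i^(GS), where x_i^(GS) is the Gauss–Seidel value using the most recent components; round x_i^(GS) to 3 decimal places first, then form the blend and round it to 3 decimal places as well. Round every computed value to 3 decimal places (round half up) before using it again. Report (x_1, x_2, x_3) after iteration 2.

(2.915, 3.313, 1.620)

Iteration 1:
  x_1: GS value = (-4 - (-0.4)·-2.000 - (-3)·-1.000) / (4.4) = -1.773;  x_1 ← (1−ω)·3.000 + ω·-1.773 = -3.157
  x_2: GS value = (12 - (-2.9)·-3.157 - (1)·-1.000) / (5.9) = 0.652;  x_2 ← (1−ω)·-2.000 + ω·0.652 = 1.421
  x_3: GS value = (4 - (1)·-3.157 - (-2.3)·1.421) / (4.3) = 2.424;  x_3 ← (1−ω)·-1.000 + ω·2.424 = 3.417
Iteration 2:
  x_1: GS value = (-4 - (-0.4)·1.421 - (-3)·3.417) / (4.4) = 1.550;  x_1 ← (1−ω)·-3.157 + ω·1.550 = 2.915
  x_2: GS value = (12 - (-2.9)·2.915 - (1)·3.417) / (5.9) = 2.888;  x_2 ← (1−ω)·1.421 + ω·2.888 = 3.313
  x_3: GS value = (4 - (1)·2.915 - (-2.3)·3.313) / (4.3) = 2.024;  x_3 ← (1−ω)·3.417 + ω·2.024 = 1.620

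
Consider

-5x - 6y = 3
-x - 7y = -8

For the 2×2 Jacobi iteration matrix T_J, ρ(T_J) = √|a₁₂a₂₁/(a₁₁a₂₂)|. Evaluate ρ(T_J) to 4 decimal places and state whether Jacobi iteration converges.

0.4140

a₁₂a₂₁/(a₁₁a₂₂) = (-6)·(-1) / ((-5)·(-7)) = 0.171429
ρ = √|0.171429| = √0.171429 = 0.4140
ρ < 1, so Jacobi converges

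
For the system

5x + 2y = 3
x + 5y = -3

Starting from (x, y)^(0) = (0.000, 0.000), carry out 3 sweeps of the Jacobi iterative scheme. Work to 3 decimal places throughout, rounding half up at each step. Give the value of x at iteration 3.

Iteration 1:
  x = (3 - (2)·0.000) / (5) = 0.600
  y = (-3 - (1)·0.000) / (5) = -0.600
Iteration 2:
  x = (3 - (2)·-0.600) / (5) = 0.840
  y = (-3 - (1)·0.600) / (5) = -0.720
Iteration 3:
  x = (3 - (2)·-0.720) / (5) = 0.888
  y = (-3 - (1)·0.840) / (5) = -0.768

0.888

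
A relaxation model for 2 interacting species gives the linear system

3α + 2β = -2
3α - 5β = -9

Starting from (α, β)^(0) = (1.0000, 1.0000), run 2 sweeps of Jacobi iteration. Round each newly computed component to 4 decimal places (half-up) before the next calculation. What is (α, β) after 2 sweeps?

(-2.2667, 1.0000)

Iteration 1:
  α = (-2 - (2)·1.0000) / (3) = -1.3333
  β = (-9 - (3)·1.0000) / (-5) = 2.4000
Iteration 2:
  α = (-2 - (2)·2.4000) / (3) = -2.2667
  β = (-9 - (3)·-1.3333) / (-5) = 1.0000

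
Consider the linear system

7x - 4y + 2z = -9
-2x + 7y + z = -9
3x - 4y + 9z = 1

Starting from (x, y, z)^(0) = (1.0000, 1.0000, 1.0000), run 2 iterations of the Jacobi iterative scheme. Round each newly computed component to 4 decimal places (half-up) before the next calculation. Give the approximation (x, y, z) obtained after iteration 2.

(-2.0023, -1.6032, -0.0635)

Iteration 1:
  x = (-9 - (-4)·1.0000 - (2)·1.0000) / (7) = -1.0000
  y = (-9 - (-2)·1.0000 - (1)·1.0000) / (7) = -1.1429
  z = (1 - (3)·1.0000 - (-4)·1.0000) / (9) = 0.2222
Iteration 2:
  x = (-9 - (-4)·-1.1429 - (2)·0.2222) / (7) = -2.0023
  y = (-9 - (-2)·-1.0000 - (1)·0.2222) / (7) = -1.6032
  z = (1 - (3)·-1.0000 - (-4)·-1.1429) / (9) = -0.0635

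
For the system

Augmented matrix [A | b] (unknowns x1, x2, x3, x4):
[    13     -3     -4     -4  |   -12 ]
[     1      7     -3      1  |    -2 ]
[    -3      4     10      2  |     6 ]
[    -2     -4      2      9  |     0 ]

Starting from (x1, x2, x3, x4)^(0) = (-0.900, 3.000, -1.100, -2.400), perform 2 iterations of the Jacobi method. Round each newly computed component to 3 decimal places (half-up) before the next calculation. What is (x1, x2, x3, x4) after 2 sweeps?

(-0.685, -0.463, 0.046, -0.331)

Iteration 1:
  x1 = (-12 - (-3)·3.000 - (-4)·-1.100 - (-4)·-2.400) / (13) = -1.308
  x2 = (-2 - (1)·-0.900 - (-3)·-1.100 - (1)·-2.400) / (7) = -0.286
  x3 = (6 - (-3)·-0.900 - (4)·3.000 - (2)·-2.400) / (10) = -0.390
  x4 = (0 - (-2)·-0.900 - (-4)·3.000 - (2)·-1.100) / (9) = 1.378
Iteration 2:
  x1 = (-12 - (-3)·-0.286 - (-4)·-0.390 - (-4)·1.378) / (13) = -0.685
  x2 = (-2 - (1)·-1.308 - (-3)·-0.390 - (1)·1.378) / (7) = -0.463
  x3 = (6 - (-3)·-1.308 - (4)·-0.286 - (2)·1.378) / (10) = 0.046
  x4 = (0 - (-2)·-1.308 - (-4)·-0.286 - (2)·-0.390) / (9) = -0.331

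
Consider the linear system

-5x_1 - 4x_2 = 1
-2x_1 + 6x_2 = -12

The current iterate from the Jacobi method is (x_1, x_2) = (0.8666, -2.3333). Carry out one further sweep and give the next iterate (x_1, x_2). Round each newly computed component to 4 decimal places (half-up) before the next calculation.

(1.6666, -1.7111)

One sweep:
  x_1 = (1 - (-4)·-2.3333) / (-5) = 1.6666
  x_2 = (-12 - (-2)·0.8666) / (6) = -1.7111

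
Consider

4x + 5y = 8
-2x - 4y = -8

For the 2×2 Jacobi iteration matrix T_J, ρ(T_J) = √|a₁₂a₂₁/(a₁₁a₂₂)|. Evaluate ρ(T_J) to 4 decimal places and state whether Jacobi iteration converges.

a₁₂a₂₁/(a₁₁a₂₂) = (5)·(-2) / ((4)·(-4)) = 0.625000
ρ = √|0.625000| = √0.625000 = 0.7906
ρ < 1, so Jacobi converges

0.7906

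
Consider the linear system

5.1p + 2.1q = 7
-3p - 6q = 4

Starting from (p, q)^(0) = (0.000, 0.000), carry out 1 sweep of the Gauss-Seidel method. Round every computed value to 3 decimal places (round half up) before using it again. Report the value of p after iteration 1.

Iteration 1:
  p = (7 - (2.1)·0.000) / (5.1) = 1.373
  q = (4 - (-3)·1.373) / (-6) = -1.353

1.373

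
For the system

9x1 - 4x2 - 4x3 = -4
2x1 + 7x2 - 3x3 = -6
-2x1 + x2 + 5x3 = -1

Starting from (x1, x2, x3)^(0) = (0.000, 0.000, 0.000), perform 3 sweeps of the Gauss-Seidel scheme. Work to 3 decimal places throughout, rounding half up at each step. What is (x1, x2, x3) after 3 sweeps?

Iteration 1:
  x1 = (-4 - (-4)·0.000 - (-4)·0.000) / (9) = -0.444
  x2 = (-6 - (2)·-0.444 - (-3)·0.000) / (7) = -0.730
  x3 = (-1 - (-2)·-0.444 - (1)·-0.730) / (5) = -0.232
Iteration 2:
  x1 = (-4 - (-4)·-0.730 - (-4)·-0.232) / (9) = -0.872
  x2 = (-6 - (2)·-0.872 - (-3)·-0.232) / (7) = -0.707
  x3 = (-1 - (-2)·-0.872 - (1)·-0.707) / (5) = -0.407
Iteration 3:
  x1 = (-4 - (-4)·-0.707 - (-4)·-0.407) / (9) = -0.940
  x2 = (-6 - (2)·-0.940 - (-3)·-0.407) / (7) = -0.763
  x3 = (-1 - (-2)·-0.940 - (1)·-0.763) / (5) = -0.423

(-0.940, -0.763, -0.423)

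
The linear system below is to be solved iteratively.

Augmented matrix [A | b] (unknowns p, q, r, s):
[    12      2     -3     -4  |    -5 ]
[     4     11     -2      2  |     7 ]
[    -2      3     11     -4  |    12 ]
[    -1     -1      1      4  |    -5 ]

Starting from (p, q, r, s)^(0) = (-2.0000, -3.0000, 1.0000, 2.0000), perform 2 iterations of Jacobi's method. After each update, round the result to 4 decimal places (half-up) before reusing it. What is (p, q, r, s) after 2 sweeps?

Iteration 1:
  p = (-5 - (2)·-3.0000 - (-3)·1.0000 - (-4)·2.0000) / (12) = 1.0000
  q = (7 - (4)·-2.0000 - (-2)·1.0000 - (2)·2.0000) / (11) = 1.1818
  r = (12 - (-2)·-2.0000 - (3)·-3.0000 - (-4)·2.0000) / (11) = 2.2727
  s = (-5 - (-1)·-2.0000 - (-1)·-3.0000 - (1)·1.0000) / (4) = -2.7500
Iteration 2:
  p = (-5 - (2)·1.1818 - (-3)·2.2727 - (-4)·-2.7500) / (12) = -0.9621
  q = (7 - (4)·1.0000 - (-2)·2.2727 - (2)·-2.7500) / (11) = 1.1859
  r = (12 - (-2)·1.0000 - (3)·1.1818 - (-4)·-2.7500) / (11) = -0.0496
  s = (-5 - (-1)·1.0000 - (-1)·1.1818 - (1)·2.2727) / (4) = -1.2727

(-0.9621, 1.1859, -0.0496, -1.2727)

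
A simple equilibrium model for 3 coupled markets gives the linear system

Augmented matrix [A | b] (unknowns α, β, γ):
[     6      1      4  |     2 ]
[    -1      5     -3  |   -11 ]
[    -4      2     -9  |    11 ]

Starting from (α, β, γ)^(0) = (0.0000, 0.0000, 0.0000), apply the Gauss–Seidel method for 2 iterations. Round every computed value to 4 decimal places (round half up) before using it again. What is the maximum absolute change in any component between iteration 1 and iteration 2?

Iteration 1:
  α = (2 - (1)·0.0000 - (4)·0.0000) / (6) = 0.3333
  β = (-11 - (-1)·0.3333 - (-3)·0.0000) / (5) = -2.1333
  γ = (11 - (-4)·0.3333 - (2)·-2.1333) / (-9) = -1.8444
Iteration 2:
  α = (2 - (1)·-2.1333 - (4)·-1.8444) / (6) = 1.9185
  β = (-11 - (-1)·1.9185 - (-3)·-1.8444) / (5) = -2.9229
  γ = (11 - (-4)·1.9185 - (2)·-2.9229) / (-9) = -2.7244
Change: (1.5852, -0.7896, -0.8800) → max |·| = 1.5852

1.5852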